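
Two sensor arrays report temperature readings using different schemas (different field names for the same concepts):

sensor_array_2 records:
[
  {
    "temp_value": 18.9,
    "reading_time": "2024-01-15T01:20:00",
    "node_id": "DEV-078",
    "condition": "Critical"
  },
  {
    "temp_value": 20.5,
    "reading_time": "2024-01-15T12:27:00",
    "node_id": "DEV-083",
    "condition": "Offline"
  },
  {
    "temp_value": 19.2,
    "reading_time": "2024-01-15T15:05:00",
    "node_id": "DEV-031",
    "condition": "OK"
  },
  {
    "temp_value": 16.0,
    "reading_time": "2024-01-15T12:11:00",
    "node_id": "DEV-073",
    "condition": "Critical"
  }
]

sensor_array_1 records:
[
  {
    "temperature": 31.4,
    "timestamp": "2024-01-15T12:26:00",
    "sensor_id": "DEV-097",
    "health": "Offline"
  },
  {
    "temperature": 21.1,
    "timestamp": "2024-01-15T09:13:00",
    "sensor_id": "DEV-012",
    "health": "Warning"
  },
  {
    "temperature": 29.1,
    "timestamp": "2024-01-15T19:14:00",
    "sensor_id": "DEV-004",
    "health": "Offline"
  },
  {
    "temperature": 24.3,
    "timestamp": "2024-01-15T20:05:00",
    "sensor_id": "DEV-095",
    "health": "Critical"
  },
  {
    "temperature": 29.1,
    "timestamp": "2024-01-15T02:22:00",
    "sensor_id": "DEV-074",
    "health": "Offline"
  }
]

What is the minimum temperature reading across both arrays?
16.0

Schema mapping: "temp_value" (sensor_array_2) = "temperature" (sensor_array_1) = temperature reading

Minimum in sensor_array_2: 16.0
Minimum in sensor_array_1: 21.1

Overall minimum: min(16.0, 21.1) = 16.0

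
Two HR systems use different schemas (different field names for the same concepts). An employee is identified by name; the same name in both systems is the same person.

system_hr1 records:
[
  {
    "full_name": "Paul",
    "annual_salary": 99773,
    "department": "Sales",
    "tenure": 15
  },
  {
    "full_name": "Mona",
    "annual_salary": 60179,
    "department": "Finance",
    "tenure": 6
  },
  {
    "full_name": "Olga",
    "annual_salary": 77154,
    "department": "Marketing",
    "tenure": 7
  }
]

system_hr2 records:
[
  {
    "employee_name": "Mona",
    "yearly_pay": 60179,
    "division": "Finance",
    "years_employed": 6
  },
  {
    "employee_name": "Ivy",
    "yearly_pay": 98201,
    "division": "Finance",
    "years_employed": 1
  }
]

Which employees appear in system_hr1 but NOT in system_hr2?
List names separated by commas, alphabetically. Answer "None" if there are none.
Olga, Paul

Schema mapping: "full_name" (system_hr1) = "employee_name" (system_hr2) = employee name

Names in system_hr1: ['Mona', 'Olga', 'Paul']
Names in system_hr2: ['Ivy', 'Mona']

In system_hr1 but not system_hr2: ['Olga', 'Paul']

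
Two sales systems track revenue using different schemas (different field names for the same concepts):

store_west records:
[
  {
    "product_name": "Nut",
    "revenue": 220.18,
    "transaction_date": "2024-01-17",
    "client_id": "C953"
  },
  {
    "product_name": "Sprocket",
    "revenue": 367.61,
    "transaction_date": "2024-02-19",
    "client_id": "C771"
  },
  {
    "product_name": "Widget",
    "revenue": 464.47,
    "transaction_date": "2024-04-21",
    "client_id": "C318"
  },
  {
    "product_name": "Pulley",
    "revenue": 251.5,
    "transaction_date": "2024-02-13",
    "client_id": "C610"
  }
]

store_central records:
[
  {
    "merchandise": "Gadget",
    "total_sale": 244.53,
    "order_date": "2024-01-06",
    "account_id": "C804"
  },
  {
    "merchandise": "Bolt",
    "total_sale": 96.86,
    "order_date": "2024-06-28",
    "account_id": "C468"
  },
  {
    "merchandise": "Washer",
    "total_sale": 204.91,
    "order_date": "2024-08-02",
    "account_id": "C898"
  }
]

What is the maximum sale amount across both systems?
464.47

Reconcile: "revenue" (store_west) = "total_sale" (store_central) = sale amount

Maximum in store_west: 464.47
Maximum in store_central: 244.53

Overall maximum: max(464.47, 244.53) = 464.47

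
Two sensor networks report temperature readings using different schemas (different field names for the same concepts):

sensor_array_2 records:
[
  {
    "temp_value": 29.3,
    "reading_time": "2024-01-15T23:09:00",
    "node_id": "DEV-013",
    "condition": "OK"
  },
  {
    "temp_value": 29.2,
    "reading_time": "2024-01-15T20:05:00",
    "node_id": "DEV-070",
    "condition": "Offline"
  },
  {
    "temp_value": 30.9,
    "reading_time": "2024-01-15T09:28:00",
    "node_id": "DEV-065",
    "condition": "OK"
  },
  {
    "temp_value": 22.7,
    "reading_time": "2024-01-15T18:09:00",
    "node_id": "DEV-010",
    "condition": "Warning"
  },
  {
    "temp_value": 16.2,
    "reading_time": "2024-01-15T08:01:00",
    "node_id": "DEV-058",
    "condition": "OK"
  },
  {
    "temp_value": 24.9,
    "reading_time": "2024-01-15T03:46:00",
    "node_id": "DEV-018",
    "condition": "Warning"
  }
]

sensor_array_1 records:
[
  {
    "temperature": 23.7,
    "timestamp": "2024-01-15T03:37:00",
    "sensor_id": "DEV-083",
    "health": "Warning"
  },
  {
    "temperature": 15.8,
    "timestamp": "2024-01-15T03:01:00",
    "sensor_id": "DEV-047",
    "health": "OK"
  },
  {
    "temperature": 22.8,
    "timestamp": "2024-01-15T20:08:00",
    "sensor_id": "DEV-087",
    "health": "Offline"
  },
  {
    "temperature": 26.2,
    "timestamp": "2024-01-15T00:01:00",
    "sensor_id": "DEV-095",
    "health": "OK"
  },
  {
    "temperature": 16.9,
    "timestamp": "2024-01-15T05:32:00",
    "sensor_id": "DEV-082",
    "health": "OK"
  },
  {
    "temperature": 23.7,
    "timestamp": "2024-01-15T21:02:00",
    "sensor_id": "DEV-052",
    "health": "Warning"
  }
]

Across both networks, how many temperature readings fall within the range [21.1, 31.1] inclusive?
9

Schema mapping: "temp_value" (sensor_array_2) = "temperature" (sensor_array_1) = temperature

Readings in [21.1, 31.1] from sensor_array_2: 5
Readings in [21.1, 31.1] from sensor_array_1: 4

Total count: 5 + 4 = 9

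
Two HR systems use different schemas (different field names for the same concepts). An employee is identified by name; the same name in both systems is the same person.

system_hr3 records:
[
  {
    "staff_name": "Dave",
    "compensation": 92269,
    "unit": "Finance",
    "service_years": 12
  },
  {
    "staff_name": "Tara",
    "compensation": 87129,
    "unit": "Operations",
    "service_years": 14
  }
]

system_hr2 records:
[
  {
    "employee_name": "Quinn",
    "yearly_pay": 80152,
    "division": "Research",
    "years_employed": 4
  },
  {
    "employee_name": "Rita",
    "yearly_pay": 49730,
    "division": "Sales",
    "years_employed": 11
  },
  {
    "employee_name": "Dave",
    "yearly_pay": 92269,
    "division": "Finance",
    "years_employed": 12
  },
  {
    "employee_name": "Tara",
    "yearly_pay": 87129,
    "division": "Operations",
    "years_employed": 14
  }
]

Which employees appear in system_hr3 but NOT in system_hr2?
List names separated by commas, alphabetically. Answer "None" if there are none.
None

Schema mapping: "staff_name" (system_hr3) = "employee_name" (system_hr2) = employee name

Names in system_hr3: ['Dave', 'Tara']
Names in system_hr2: ['Dave', 'Quinn', 'Rita', 'Tara']

In system_hr3 but not system_hr2: None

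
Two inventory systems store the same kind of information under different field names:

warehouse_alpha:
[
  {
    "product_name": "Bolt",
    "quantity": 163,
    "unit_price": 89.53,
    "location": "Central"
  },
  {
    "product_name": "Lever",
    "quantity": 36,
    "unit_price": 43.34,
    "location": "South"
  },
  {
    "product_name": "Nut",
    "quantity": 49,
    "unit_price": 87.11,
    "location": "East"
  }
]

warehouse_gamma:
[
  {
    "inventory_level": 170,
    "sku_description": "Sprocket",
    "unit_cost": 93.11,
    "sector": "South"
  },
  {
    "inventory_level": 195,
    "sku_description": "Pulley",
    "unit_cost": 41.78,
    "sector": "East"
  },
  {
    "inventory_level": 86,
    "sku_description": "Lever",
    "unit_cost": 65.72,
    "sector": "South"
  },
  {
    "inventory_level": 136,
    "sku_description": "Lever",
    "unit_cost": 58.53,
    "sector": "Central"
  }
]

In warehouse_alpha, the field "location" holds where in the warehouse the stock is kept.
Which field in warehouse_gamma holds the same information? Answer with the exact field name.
sector

In warehouse_alpha, "location" holds where in the warehouse the stock is kept.
The fields in warehouse_gamma are: "inventory_level", "sku_description", "unit_cost", "sector".
"sector" is the match: the name refers to the same concept and its values are area labels (e.g. 'Central', 'East').
The other fields ("inventory_level", "sku_description", "unit_cost") hold different kinds of data.

So "location" in warehouse_alpha corresponds to "sector" in warehouse_gamma.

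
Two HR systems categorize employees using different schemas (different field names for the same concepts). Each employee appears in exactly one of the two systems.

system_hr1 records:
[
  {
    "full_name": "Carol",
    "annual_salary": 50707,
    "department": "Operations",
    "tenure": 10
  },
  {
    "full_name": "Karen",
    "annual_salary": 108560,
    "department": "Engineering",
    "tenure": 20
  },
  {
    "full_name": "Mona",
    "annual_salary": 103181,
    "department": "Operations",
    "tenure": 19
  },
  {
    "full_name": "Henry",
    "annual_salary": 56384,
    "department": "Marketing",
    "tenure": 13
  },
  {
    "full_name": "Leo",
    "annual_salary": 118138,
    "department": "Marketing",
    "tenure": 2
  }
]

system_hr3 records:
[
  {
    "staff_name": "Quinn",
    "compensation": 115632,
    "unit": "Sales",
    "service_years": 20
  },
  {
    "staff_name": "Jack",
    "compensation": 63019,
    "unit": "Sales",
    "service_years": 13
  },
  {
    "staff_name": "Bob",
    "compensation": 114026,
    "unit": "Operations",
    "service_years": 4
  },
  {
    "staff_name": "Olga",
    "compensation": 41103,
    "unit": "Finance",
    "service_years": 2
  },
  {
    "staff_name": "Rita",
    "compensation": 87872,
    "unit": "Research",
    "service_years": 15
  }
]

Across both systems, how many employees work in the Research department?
1

Schema mapping: "department" (system_hr1) = "unit" (system_hr3) = department

Research employees in system_hr1: 0
Research employees in system_hr3: 1

Total in Research: 0 + 1 = 1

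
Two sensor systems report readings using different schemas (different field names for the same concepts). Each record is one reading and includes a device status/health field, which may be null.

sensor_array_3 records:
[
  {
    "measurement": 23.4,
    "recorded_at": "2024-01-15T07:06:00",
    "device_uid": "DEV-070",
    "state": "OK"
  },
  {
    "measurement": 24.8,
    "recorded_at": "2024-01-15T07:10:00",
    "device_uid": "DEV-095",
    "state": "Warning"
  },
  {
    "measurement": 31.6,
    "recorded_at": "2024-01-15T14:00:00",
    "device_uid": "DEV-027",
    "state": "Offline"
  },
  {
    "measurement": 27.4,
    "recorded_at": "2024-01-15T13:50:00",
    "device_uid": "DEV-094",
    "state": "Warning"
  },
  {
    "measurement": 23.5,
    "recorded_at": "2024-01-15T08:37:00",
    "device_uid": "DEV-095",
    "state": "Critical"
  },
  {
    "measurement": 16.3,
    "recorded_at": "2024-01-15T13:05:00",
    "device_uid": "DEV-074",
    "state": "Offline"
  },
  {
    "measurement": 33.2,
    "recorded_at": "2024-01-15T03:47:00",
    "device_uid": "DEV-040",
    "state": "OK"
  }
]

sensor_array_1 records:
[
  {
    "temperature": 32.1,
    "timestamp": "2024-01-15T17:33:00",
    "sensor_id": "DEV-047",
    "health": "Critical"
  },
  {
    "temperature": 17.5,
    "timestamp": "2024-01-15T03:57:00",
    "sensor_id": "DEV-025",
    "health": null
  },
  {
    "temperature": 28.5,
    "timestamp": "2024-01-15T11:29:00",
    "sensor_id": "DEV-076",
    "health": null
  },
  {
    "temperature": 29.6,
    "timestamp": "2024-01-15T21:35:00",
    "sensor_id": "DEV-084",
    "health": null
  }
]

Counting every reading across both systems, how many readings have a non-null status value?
8

Schema mapping: "state" (sensor_array_3) = "health" (sensor_array_1) = status

Non-null in sensor_array_3: 7
Non-null in sensor_array_1: 1

Total non-null: 7 + 1 = 8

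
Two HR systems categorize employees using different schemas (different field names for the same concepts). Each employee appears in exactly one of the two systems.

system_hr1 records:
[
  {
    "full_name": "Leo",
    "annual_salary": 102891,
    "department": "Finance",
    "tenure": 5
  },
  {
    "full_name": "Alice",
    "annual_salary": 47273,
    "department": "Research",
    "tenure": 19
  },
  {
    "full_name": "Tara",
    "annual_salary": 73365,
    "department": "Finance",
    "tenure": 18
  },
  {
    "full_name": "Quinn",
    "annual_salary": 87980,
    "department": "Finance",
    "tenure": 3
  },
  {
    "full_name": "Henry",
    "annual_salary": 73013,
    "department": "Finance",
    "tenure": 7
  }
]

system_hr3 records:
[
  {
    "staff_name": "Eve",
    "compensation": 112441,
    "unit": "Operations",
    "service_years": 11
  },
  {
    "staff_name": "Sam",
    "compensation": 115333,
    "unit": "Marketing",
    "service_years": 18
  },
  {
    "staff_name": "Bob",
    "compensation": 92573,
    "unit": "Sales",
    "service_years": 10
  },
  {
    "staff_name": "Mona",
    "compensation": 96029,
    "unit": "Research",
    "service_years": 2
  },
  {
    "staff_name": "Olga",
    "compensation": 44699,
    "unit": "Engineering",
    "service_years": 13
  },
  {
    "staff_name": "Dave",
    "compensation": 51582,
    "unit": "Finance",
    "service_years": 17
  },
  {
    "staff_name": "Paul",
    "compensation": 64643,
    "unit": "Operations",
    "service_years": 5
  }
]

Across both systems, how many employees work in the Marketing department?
1

Schema mapping: "department" (system_hr1) = "unit" (system_hr3) = department

Marketing employees in system_hr1: 0
Marketing employees in system_hr3: 1

Total in Marketing: 0 + 1 = 1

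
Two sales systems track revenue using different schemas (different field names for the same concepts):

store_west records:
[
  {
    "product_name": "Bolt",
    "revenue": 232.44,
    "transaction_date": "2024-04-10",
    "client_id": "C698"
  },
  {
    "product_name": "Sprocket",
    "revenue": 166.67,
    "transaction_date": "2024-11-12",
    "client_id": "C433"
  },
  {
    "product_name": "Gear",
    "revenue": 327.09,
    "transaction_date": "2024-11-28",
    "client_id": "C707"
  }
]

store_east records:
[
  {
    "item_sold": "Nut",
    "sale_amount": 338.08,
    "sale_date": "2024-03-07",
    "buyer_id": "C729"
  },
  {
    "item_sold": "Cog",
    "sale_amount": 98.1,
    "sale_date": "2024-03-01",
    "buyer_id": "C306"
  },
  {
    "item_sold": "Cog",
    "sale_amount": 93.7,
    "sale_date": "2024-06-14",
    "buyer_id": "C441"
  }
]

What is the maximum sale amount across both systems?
338.08

Reconcile: "revenue" (store_west) = "sale_amount" (store_east) = sale amount

Maximum in store_west: 327.09
Maximum in store_east: 338.08

Overall maximum: max(327.09, 338.08) = 338.08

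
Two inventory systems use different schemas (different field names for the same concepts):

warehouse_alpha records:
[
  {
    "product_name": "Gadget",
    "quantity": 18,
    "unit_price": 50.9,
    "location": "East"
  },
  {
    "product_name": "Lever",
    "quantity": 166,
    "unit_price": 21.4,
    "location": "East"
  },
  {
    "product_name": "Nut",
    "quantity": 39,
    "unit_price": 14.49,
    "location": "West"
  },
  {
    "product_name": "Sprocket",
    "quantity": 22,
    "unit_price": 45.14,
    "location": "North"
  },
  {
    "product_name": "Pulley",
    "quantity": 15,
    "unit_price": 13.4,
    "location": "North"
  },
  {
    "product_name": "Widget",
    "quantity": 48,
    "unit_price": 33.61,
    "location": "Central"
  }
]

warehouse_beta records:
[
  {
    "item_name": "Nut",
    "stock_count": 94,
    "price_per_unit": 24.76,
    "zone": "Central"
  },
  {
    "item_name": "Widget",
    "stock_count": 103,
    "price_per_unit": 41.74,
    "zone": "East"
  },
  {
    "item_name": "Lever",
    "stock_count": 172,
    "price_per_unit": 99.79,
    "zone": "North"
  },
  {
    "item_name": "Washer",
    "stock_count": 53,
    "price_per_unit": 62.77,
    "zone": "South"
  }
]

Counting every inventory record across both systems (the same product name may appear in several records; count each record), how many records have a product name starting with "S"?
1

Schema mapping: "product_name" (warehouse_alpha) = "item_name" (warehouse_beta) = product name

Records with product name starting with "S" in warehouse_alpha: 1
Records with product name starting with "S" in warehouse_beta: 0

Total: 1 + 0 = 1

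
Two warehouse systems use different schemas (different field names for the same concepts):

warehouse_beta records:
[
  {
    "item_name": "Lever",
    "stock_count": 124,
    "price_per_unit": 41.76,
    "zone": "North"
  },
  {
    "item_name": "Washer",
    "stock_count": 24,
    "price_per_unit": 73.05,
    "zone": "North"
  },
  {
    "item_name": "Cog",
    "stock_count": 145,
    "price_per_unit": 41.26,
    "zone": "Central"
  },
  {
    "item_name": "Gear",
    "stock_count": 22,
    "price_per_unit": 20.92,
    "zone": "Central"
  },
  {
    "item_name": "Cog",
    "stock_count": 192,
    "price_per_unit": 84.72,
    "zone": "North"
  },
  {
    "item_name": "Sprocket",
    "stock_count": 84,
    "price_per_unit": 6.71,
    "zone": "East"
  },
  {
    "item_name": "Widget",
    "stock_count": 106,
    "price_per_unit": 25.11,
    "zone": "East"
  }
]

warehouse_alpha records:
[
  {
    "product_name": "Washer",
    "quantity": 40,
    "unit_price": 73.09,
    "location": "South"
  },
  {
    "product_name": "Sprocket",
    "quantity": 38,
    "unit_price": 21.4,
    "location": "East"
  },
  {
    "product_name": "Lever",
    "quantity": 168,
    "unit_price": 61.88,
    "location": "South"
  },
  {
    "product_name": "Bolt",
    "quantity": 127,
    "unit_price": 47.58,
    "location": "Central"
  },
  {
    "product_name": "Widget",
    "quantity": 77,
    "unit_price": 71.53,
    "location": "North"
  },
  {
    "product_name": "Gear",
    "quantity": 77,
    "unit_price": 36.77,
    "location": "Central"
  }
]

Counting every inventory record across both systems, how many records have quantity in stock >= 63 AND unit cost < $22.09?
1

Schema mappings:
- "stock_count" (warehouse_beta) = "quantity" (warehouse_alpha) = quantity
- "price_per_unit" (warehouse_beta) = "unit_price" (warehouse_alpha) = unit cost

Records meeting both conditions in warehouse_beta: 1
Records meeting both conditions in warehouse_alpha: 0

Total: 1 + 0 = 1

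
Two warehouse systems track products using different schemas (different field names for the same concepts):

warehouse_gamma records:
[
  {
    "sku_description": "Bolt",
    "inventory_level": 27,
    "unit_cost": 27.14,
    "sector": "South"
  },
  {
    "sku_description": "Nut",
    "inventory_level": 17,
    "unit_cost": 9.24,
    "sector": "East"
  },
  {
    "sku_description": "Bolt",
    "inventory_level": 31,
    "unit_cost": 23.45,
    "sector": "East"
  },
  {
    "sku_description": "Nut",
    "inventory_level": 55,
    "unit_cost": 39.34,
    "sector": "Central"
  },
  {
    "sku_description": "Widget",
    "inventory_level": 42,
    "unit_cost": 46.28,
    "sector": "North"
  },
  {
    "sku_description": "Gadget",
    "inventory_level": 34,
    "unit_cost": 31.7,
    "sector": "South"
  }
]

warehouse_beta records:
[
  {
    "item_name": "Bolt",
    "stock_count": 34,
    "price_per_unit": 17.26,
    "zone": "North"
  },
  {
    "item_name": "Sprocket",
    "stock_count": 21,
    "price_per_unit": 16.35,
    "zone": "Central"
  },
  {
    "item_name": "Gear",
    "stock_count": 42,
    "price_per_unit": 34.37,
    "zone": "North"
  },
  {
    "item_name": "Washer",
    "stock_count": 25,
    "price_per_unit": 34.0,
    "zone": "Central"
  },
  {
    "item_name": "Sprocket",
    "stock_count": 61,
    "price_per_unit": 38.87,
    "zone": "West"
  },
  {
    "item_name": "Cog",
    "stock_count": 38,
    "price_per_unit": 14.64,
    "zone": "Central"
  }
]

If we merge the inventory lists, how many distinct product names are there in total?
8

Schema mapping: "sku_description" (warehouse_gamma) = "item_name" (warehouse_beta) = product name

Products in warehouse_gamma: ['Bolt', 'Gadget', 'Nut', 'Widget']
Products in warehouse_beta: ['Bolt', 'Cog', 'Gear', 'Sprocket', 'Washer']

Union (unique products): ['Bolt', 'Cog', 'Gadget', 'Gear', 'Nut', 'Sprocket', 'Washer', 'Widget']
Count: 8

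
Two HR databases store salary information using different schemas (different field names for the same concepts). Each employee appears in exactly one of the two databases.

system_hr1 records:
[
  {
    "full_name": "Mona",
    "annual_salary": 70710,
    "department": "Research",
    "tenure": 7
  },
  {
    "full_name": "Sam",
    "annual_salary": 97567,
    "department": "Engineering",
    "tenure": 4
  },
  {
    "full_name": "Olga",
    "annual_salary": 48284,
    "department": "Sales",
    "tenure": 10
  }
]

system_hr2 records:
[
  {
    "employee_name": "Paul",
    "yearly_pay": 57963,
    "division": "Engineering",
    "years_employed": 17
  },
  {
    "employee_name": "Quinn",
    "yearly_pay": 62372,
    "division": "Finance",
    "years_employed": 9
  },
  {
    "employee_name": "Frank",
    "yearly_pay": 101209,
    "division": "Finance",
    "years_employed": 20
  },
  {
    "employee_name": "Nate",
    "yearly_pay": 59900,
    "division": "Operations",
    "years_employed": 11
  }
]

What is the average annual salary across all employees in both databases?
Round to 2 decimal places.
71143.57

Schema mapping: "annual_salary" (system_hr1) = "yearly_pay" (system_hr2) = annual salary

All salaries: [70710, 97567, 48284, 57963, 62372, 101209, 59900]
Sum: 498005
Count: 7
Average: 498005 / 7 = 71143.57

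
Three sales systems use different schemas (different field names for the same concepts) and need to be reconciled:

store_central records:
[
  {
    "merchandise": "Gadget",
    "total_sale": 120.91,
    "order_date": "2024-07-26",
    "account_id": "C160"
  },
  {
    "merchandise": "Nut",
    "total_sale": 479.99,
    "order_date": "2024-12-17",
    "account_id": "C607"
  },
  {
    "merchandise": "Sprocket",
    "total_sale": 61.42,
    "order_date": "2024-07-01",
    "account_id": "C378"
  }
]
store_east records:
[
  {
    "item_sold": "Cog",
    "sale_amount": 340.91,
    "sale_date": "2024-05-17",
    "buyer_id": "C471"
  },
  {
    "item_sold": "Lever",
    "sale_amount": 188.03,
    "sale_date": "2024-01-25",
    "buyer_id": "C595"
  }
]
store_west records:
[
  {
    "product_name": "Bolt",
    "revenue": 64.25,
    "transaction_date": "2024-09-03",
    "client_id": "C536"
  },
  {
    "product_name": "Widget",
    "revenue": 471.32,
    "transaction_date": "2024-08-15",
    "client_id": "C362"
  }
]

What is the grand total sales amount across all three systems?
1726.83

Schema reconciliation - all amount fields map to sale amount:

store_central (total_sale): 662.32
store_east (sale_amount): 528.94
store_west (revenue): 535.57

Grand total: 1726.83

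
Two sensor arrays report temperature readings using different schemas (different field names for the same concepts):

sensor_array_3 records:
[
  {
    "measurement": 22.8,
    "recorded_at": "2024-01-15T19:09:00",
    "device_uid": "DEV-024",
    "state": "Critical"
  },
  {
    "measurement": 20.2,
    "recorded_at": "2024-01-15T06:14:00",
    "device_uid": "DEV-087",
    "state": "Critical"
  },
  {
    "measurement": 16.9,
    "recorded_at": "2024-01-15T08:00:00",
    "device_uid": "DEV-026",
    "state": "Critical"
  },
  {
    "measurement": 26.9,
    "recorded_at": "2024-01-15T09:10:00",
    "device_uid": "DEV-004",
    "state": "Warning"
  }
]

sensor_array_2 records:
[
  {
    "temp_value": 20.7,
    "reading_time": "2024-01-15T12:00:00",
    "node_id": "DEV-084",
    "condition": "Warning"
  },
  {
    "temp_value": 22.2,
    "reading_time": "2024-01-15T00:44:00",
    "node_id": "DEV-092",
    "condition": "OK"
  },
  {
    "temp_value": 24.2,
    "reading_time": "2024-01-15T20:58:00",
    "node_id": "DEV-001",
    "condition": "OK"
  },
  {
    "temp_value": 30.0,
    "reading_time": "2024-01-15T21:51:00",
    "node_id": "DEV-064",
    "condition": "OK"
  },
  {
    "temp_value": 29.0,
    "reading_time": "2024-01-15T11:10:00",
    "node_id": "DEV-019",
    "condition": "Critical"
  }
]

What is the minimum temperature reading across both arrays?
16.9

Schema mapping: "measurement" (sensor_array_3) = "temp_value" (sensor_array_2) = temperature reading

Minimum in sensor_array_3: 16.9
Minimum in sensor_array_2: 20.7

Overall minimum: min(16.9, 20.7) = 16.9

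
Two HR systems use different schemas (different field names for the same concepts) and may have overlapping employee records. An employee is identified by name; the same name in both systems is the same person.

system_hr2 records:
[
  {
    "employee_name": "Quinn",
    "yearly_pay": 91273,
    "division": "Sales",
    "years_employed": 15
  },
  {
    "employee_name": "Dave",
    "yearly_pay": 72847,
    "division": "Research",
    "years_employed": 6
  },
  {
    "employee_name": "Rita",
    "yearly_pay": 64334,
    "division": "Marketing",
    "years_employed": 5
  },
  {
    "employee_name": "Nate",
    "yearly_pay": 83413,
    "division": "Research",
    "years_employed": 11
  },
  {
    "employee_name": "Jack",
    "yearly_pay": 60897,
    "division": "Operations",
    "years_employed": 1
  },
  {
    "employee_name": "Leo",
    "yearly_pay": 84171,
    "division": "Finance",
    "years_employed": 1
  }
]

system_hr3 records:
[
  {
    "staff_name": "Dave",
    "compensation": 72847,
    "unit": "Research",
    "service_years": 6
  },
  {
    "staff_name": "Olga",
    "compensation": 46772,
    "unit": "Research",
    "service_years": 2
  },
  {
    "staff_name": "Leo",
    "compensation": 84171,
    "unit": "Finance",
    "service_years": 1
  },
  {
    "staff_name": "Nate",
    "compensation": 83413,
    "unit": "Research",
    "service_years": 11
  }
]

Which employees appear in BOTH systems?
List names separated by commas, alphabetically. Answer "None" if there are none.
Dave, Leo, Nate

Schema mapping: "employee_name" (system_hr2) = "staff_name" (system_hr3) = employee name

Names in system_hr2: ['Dave', 'Jack', 'Leo', 'Nate', 'Quinn', 'Rita']
Names in system_hr3: ['Dave', 'Leo', 'Nate', 'Olga']

Intersection: ['Dave', 'Leo', 'Nate']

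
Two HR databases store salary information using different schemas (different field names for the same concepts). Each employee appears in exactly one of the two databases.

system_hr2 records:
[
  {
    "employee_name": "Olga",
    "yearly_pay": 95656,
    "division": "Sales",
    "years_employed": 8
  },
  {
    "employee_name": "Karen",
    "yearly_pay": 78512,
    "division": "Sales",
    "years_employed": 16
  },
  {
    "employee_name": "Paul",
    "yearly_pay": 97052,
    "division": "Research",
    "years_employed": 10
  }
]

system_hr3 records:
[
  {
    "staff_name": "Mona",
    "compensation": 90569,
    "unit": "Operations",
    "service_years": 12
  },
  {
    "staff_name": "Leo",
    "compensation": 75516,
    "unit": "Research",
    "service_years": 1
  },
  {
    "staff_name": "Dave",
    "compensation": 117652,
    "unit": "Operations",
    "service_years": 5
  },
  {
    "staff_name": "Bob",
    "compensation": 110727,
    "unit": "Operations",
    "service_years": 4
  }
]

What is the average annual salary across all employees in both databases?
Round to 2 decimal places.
95097.71

Schema mapping: "yearly_pay" (system_hr2) = "compensation" (system_hr3) = annual salary

All salaries: [95656, 78512, 97052, 90569, 75516, 117652, 110727]
Sum: 665684
Count: 7
Average: 665684 / 7 = 95097.71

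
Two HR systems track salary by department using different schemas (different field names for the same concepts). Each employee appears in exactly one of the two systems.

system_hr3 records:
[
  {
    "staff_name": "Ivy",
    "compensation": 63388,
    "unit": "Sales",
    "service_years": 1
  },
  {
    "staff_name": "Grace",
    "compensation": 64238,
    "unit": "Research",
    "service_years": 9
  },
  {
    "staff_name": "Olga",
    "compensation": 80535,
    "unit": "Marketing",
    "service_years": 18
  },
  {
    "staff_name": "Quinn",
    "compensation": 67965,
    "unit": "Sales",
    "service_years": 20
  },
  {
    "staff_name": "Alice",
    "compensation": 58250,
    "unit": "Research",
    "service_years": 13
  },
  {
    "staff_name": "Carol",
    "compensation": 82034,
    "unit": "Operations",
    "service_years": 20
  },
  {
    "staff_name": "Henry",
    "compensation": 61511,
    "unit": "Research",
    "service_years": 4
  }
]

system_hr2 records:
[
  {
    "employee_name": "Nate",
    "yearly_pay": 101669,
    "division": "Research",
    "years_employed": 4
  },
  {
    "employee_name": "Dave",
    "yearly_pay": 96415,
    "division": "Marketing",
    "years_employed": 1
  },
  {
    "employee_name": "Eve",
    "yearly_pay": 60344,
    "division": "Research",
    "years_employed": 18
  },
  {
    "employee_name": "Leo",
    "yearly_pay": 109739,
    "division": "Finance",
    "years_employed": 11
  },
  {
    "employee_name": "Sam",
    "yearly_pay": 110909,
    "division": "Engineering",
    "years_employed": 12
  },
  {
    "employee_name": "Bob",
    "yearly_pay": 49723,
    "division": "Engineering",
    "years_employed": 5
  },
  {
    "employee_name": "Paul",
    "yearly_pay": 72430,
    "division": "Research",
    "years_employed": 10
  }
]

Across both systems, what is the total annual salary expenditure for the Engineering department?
160632

Schema mappings:
- "unit" (system_hr3) = "division" (system_hr2) = department
- "compensation" (system_hr3) = "yearly_pay" (system_hr2) = salary

Engineering salaries from system_hr3: 0
Engineering salaries from system_hr2: 160632

Total: 0 + 160632 = 160632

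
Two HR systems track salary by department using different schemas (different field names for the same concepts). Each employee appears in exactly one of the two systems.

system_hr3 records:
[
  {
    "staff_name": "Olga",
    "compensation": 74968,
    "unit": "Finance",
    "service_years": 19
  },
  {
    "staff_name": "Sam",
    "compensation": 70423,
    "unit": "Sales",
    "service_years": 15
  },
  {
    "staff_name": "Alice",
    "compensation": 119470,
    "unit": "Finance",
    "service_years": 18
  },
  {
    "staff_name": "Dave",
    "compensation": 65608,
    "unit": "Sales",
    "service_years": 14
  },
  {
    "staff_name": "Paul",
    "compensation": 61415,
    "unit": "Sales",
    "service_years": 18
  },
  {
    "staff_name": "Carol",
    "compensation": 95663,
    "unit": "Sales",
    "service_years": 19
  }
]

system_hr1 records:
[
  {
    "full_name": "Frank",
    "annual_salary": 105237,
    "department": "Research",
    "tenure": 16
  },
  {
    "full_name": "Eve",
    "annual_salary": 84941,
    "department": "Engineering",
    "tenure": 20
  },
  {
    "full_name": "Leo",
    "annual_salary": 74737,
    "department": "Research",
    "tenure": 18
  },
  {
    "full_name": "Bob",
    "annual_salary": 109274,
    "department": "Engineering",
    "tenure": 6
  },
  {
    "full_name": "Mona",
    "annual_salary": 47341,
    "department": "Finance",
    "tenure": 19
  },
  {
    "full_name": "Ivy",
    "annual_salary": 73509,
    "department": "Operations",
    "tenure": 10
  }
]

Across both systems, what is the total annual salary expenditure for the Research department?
179974

Schema mappings:
- "unit" (system_hr3) = "department" (system_hr1) = department
- "compensation" (system_hr3) = "annual_salary" (system_hr1) = salary

Research salaries from system_hr3: 0
Research salaries from system_hr1: 179974

Total: 0 + 179974 = 179974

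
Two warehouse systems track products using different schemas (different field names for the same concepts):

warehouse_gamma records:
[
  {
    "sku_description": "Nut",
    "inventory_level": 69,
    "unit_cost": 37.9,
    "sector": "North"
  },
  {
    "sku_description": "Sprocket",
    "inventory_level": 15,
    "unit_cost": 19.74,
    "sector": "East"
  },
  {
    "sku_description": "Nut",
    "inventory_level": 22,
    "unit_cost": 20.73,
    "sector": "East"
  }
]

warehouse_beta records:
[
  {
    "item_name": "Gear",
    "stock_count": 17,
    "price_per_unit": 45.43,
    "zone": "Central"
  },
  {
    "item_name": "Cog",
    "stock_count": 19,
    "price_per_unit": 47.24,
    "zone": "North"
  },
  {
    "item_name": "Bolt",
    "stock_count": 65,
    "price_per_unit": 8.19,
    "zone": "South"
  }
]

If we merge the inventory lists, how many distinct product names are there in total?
5

Schema mapping: "sku_description" (warehouse_gamma) = "item_name" (warehouse_beta) = product name

Products in warehouse_gamma: ['Nut', 'Sprocket']
Products in warehouse_beta: ['Bolt', 'Cog', 'Gear']

Union (unique products): ['Bolt', 'Cog', 'Gear', 'Nut', 'Sprocket']
Count: 5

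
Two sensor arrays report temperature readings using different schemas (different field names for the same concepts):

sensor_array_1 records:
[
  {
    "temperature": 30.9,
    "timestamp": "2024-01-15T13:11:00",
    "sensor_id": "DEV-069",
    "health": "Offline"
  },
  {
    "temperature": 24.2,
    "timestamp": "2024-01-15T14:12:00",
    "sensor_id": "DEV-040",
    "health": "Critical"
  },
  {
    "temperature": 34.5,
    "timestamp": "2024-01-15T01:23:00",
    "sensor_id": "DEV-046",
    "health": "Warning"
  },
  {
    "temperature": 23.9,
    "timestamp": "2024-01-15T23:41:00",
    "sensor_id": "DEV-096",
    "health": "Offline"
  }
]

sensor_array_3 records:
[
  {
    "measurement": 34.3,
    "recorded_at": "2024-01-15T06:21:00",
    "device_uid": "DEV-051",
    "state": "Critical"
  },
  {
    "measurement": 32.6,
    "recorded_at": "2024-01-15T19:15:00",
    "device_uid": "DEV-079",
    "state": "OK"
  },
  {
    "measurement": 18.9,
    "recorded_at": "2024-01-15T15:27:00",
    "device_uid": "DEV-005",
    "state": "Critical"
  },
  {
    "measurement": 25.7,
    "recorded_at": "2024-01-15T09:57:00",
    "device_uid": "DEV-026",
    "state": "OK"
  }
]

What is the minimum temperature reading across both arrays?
18.9

Schema mapping: "temperature" (sensor_array_1) = "measurement" (sensor_array_3) = temperature reading

Minimum in sensor_array_1: 23.9
Minimum in sensor_array_3: 18.9

Overall minimum: min(23.9, 18.9) = 18.9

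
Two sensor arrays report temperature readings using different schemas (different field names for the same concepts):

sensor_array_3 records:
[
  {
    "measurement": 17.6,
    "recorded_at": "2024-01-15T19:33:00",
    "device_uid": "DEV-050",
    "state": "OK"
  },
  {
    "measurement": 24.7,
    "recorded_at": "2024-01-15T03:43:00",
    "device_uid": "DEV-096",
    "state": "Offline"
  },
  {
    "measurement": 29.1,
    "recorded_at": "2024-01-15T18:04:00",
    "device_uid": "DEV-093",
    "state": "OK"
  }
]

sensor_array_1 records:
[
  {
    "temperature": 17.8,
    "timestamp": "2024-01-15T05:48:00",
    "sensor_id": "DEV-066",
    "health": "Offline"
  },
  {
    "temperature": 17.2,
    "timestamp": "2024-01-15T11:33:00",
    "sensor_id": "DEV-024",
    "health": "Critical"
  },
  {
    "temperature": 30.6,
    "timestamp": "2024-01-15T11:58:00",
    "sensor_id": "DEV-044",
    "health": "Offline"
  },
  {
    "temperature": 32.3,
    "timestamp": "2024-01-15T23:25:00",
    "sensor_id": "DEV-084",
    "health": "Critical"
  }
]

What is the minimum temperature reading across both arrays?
17.2

Schema mapping: "measurement" (sensor_array_3) = "temperature" (sensor_array_1) = temperature reading

Minimum in sensor_array_3: 17.6
Minimum in sensor_array_1: 17.2

Overall minimum: min(17.6, 17.2) = 17.2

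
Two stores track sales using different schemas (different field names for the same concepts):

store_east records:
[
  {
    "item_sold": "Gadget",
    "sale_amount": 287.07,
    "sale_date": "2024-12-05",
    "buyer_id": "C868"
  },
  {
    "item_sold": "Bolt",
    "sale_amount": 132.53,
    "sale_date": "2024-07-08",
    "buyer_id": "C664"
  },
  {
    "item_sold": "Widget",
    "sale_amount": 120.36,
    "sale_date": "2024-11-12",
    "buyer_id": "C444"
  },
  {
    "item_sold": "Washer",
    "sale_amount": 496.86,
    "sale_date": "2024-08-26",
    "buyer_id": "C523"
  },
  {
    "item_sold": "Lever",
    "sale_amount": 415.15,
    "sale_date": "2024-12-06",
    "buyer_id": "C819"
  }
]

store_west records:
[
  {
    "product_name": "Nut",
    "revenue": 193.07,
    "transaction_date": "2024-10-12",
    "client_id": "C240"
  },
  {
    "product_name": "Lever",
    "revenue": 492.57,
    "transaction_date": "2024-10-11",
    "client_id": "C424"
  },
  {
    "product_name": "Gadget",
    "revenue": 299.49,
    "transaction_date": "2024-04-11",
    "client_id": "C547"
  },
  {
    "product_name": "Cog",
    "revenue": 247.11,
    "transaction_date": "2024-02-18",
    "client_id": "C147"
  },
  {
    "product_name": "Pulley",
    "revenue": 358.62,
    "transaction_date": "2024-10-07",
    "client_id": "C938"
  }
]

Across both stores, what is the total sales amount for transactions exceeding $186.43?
2789.94

Schema mapping: "sale_amount" (store_east) = "revenue" (store_west) = sale amount

Sum of sales > $186.43 in store_east: 1199.08
Sum of sales > $186.43 in store_west: 1590.86

Total: 1199.08 + 1590.86 = 2789.94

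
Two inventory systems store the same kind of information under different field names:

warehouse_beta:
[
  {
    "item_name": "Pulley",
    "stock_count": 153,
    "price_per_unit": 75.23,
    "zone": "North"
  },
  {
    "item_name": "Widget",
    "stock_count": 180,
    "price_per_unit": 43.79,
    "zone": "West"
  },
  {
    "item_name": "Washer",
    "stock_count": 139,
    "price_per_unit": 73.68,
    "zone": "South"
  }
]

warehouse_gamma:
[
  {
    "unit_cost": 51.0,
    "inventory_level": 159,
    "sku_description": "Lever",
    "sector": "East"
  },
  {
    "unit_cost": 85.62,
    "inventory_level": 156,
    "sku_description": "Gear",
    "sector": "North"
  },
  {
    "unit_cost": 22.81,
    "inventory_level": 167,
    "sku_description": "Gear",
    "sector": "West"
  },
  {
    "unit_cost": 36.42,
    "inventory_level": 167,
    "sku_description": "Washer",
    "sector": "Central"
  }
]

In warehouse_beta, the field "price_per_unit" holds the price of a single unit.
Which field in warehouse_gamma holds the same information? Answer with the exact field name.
unit_cost

In warehouse_beta, "price_per_unit" holds the price of a single unit.
The fields in warehouse_gamma are: "unit_cost", "inventory_level", "sku_description", "sector".
"unit_cost" is the match: the name refers to the same concept and its values are decimal currency amounts (e.g. 51.0, 85.62).
The other fields ("inventory_level", "sku_description", "sector") hold different kinds of data.

So "price_per_unit" in warehouse_beta corresponds to "unit_cost" in warehouse_gamma.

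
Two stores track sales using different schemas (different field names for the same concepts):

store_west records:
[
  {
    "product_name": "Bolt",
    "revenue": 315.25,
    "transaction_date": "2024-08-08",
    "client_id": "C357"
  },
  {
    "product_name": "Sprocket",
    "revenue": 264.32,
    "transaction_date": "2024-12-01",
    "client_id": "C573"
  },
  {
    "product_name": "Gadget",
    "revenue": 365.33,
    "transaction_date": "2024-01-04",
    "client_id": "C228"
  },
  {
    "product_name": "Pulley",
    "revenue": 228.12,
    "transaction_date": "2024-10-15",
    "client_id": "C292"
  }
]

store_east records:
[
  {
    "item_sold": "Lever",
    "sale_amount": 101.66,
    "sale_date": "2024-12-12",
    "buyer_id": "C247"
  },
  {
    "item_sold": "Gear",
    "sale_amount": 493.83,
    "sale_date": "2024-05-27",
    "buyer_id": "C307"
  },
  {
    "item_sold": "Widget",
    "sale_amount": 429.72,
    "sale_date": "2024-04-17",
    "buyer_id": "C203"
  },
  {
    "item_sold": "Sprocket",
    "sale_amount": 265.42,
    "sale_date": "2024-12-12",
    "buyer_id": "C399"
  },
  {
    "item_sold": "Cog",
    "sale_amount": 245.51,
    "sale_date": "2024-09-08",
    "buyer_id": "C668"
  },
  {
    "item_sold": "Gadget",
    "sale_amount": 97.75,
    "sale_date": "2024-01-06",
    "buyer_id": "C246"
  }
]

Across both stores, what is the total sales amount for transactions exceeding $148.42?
2607.5

Schema mapping: "revenue" (store_west) = "sale_amount" (store_east) = sale amount

Sum of sales > $148.42 in store_west: 1173.02
Sum of sales > $148.42 in store_east: 1434.48

Total: 1173.02 + 1434.48 = 2607.5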